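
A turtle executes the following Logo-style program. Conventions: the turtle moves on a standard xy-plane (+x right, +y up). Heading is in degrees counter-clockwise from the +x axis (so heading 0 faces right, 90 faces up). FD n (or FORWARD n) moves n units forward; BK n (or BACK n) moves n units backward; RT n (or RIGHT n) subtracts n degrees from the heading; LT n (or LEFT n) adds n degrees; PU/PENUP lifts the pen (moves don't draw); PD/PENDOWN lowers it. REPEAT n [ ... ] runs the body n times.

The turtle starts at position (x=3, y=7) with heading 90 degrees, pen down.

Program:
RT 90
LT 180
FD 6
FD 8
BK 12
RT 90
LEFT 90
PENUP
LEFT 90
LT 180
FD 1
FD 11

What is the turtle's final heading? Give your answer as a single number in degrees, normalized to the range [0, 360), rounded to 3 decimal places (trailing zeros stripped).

Answer: 90

Derivation:
Executing turtle program step by step:
Start: pos=(3,7), heading=90, pen down
RT 90: heading 90 -> 0
LT 180: heading 0 -> 180
FD 6: (3,7) -> (-3,7) [heading=180, draw]
FD 8: (-3,7) -> (-11,7) [heading=180, draw]
BK 12: (-11,7) -> (1,7) [heading=180, draw]
RT 90: heading 180 -> 90
LT 90: heading 90 -> 180
PU: pen up
LT 90: heading 180 -> 270
LT 180: heading 270 -> 90
FD 1: (1,7) -> (1,8) [heading=90, move]
FD 11: (1,8) -> (1,19) [heading=90, move]
Final: pos=(1,19), heading=90, 3 segment(s) drawn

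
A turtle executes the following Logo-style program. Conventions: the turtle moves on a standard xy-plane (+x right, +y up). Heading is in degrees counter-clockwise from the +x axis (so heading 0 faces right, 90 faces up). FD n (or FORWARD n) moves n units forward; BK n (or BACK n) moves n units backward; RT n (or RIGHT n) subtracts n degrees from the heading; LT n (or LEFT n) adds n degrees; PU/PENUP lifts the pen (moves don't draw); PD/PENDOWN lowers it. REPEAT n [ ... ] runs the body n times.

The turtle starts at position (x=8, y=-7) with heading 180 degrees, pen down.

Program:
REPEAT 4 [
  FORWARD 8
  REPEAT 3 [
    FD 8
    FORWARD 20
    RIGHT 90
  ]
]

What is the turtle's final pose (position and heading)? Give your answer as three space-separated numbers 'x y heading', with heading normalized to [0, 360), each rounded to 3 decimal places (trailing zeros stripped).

Executing turtle program step by step:
Start: pos=(8,-7), heading=180, pen down
REPEAT 4 [
  -- iteration 1/4 --
  FD 8: (8,-7) -> (0,-7) [heading=180, draw]
  REPEAT 3 [
    -- iteration 1/3 --
    FD 8: (0,-7) -> (-8,-7) [heading=180, draw]
    FD 20: (-8,-7) -> (-28,-7) [heading=180, draw]
    RT 90: heading 180 -> 90
    -- iteration 2/3 --
    FD 8: (-28,-7) -> (-28,1) [heading=90, draw]
    FD 20: (-28,1) -> (-28,21) [heading=90, draw]
    RT 90: heading 90 -> 0
    -- iteration 3/3 --
    FD 8: (-28,21) -> (-20,21) [heading=0, draw]
    FD 20: (-20,21) -> (0,21) [heading=0, draw]
    RT 90: heading 0 -> 270
  ]
  -- iteration 2/4 --
  FD 8: (0,21) -> (0,13) [heading=270, draw]
  REPEAT 3 [
    -- iteration 1/3 --
    FD 8: (0,13) -> (0,5) [heading=270, draw]
    FD 20: (0,5) -> (0,-15) [heading=270, draw]
    RT 90: heading 270 -> 180
    -- iteration 2/3 --
    FD 8: (0,-15) -> (-8,-15) [heading=180, draw]
    FD 20: (-8,-15) -> (-28,-15) [heading=180, draw]
    RT 90: heading 180 -> 90
    -- iteration 3/3 --
    FD 8: (-28,-15) -> (-28,-7) [heading=90, draw]
    FD 20: (-28,-7) -> (-28,13) [heading=90, draw]
    RT 90: heading 90 -> 0
  ]
  -- iteration 3/4 --
  FD 8: (-28,13) -> (-20,13) [heading=0, draw]
  REPEAT 3 [
    -- iteration 1/3 --
    FD 8: (-20,13) -> (-12,13) [heading=0, draw]
    FD 20: (-12,13) -> (8,13) [heading=0, draw]
    RT 90: heading 0 -> 270
    -- iteration 2/3 --
    FD 8: (8,13) -> (8,5) [heading=270, draw]
    FD 20: (8,5) -> (8,-15) [heading=270, draw]
    RT 90: heading 270 -> 180
    -- iteration 3/3 --
    FD 8: (8,-15) -> (0,-15) [heading=180, draw]
    FD 20: (0,-15) -> (-20,-15) [heading=180, draw]
    RT 90: heading 180 -> 90
  ]
  -- iteration 4/4 --
  FD 8: (-20,-15) -> (-20,-7) [heading=90, draw]
  REPEAT 3 [
    -- iteration 1/3 --
    FD 8: (-20,-7) -> (-20,1) [heading=90, draw]
    FD 20: (-20,1) -> (-20,21) [heading=90, draw]
    RT 90: heading 90 -> 0
    -- iteration 2/3 --
    FD 8: (-20,21) -> (-12,21) [heading=0, draw]
    FD 20: (-12,21) -> (8,21) [heading=0, draw]
    RT 90: heading 0 -> 270
    -- iteration 3/3 --
    FD 8: (8,21) -> (8,13) [heading=270, draw]
    FD 20: (8,13) -> (8,-7) [heading=270, draw]
    RT 90: heading 270 -> 180
  ]
]
Final: pos=(8,-7), heading=180, 28 segment(s) drawn

Answer: 8 -7 180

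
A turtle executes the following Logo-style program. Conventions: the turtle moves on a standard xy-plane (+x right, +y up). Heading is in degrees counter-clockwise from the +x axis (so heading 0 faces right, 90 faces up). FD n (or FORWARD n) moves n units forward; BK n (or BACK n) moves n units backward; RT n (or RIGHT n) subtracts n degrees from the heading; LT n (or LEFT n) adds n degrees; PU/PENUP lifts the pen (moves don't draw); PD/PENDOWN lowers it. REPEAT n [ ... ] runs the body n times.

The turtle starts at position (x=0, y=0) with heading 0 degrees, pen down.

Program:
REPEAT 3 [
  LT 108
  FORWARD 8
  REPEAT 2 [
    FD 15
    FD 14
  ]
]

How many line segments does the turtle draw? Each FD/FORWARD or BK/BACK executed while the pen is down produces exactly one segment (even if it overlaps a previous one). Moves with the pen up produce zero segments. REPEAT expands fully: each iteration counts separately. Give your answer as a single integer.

Executing turtle program step by step:
Start: pos=(0,0), heading=0, pen down
REPEAT 3 [
  -- iteration 1/3 --
  LT 108: heading 0 -> 108
  FD 8: (0,0) -> (-2.472,7.608) [heading=108, draw]
  REPEAT 2 [
    -- iteration 1/2 --
    FD 15: (-2.472,7.608) -> (-7.107,21.874) [heading=108, draw]
    FD 14: (-7.107,21.874) -> (-11.434,35.189) [heading=108, draw]
    -- iteration 2/2 --
    FD 15: (-11.434,35.189) -> (-16.069,49.455) [heading=108, draw]
    FD 14: (-16.069,49.455) -> (-20.395,62.77) [heading=108, draw]
  ]
  -- iteration 2/3 --
  LT 108: heading 108 -> 216
  FD 8: (-20.395,62.77) -> (-26.867,58.067) [heading=216, draw]
  REPEAT 2 [
    -- iteration 1/2 --
    FD 15: (-26.867,58.067) -> (-39.003,49.251) [heading=216, draw]
    FD 14: (-39.003,49.251) -> (-50.329,41.022) [heading=216, draw]
    -- iteration 2/2 --
    FD 15: (-50.329,41.022) -> (-62.464,32.205) [heading=216, draw]
    FD 14: (-62.464,32.205) -> (-73.79,23.976) [heading=216, draw]
  ]
  -- iteration 3/3 --
  LT 108: heading 216 -> 324
  FD 8: (-73.79,23.976) -> (-67.318,19.274) [heading=324, draw]
  REPEAT 2 [
    -- iteration 1/2 --
    FD 15: (-67.318,19.274) -> (-55.183,10.457) [heading=324, draw]
    FD 14: (-55.183,10.457) -> (-43.857,2.228) [heading=324, draw]
    -- iteration 2/2 --
    FD 15: (-43.857,2.228) -> (-31.721,-6.589) [heading=324, draw]
    FD 14: (-31.721,-6.589) -> (-20.395,-14.818) [heading=324, draw]
  ]
]
Final: pos=(-20.395,-14.818), heading=324, 15 segment(s) drawn
Segments drawn: 15

Answer: 15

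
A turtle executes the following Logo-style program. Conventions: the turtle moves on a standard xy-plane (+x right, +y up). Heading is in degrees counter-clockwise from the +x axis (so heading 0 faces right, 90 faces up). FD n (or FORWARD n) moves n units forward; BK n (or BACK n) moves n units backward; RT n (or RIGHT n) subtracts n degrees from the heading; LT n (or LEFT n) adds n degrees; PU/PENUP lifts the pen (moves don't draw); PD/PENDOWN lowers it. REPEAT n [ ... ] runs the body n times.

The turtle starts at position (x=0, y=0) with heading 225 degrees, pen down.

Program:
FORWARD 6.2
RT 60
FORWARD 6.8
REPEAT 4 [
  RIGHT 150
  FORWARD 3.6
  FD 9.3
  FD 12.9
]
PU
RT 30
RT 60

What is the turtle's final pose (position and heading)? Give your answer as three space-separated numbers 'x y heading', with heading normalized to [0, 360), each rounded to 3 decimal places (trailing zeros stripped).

Answer: 9.08 -14.19 195

Derivation:
Executing turtle program step by step:
Start: pos=(0,0), heading=225, pen down
FD 6.2: (0,0) -> (-4.384,-4.384) [heading=225, draw]
RT 60: heading 225 -> 165
FD 6.8: (-4.384,-4.384) -> (-10.952,-2.624) [heading=165, draw]
REPEAT 4 [
  -- iteration 1/4 --
  RT 150: heading 165 -> 15
  FD 3.6: (-10.952,-2.624) -> (-7.475,-1.692) [heading=15, draw]
  FD 9.3: (-7.475,-1.692) -> (1.508,0.715) [heading=15, draw]
  FD 12.9: (1.508,0.715) -> (13.969,4.053) [heading=15, draw]
  -- iteration 2/4 --
  RT 150: heading 15 -> 225
  FD 3.6: (13.969,4.053) -> (11.423,1.508) [heading=225, draw]
  FD 9.3: (11.423,1.508) -> (4.847,-5.068) [heading=225, draw]
  FD 12.9: (4.847,-5.068) -> (-4.275,-14.19) [heading=225, draw]
  -- iteration 3/4 --
  RT 150: heading 225 -> 75
  FD 3.6: (-4.275,-14.19) -> (-3.343,-10.713) [heading=75, draw]
  FD 9.3: (-3.343,-10.713) -> (-0.936,-1.729) [heading=75, draw]
  FD 12.9: (-0.936,-1.729) -> (2.403,10.731) [heading=75, draw]
  -- iteration 4/4 --
  RT 150: heading 75 -> 285
  FD 3.6: (2.403,10.731) -> (3.334,7.254) [heading=285, draw]
  FD 9.3: (3.334,7.254) -> (5.741,-1.729) [heading=285, draw]
  FD 12.9: (5.741,-1.729) -> (9.08,-14.19) [heading=285, draw]
]
PU: pen up
RT 30: heading 285 -> 255
RT 60: heading 255 -> 195
Final: pos=(9.08,-14.19), heading=195, 14 segment(s) drawn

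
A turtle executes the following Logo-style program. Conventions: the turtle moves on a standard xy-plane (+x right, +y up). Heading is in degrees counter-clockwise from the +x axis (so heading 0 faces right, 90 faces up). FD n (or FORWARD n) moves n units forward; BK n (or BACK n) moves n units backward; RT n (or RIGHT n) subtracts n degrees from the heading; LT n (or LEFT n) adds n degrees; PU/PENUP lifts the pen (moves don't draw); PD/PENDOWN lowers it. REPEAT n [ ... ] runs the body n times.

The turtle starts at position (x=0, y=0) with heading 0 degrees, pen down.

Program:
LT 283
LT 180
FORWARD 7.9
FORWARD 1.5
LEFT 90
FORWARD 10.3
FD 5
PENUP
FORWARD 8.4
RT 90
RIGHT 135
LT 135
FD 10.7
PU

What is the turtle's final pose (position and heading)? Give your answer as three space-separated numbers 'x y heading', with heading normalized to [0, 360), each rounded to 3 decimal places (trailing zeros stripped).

Answer: -27.614 14.253 103

Derivation:
Executing turtle program step by step:
Start: pos=(0,0), heading=0, pen down
LT 283: heading 0 -> 283
LT 180: heading 283 -> 103
FD 7.9: (0,0) -> (-1.777,7.698) [heading=103, draw]
FD 1.5: (-1.777,7.698) -> (-2.115,9.159) [heading=103, draw]
LT 90: heading 103 -> 193
FD 10.3: (-2.115,9.159) -> (-12.151,6.842) [heading=193, draw]
FD 5: (-12.151,6.842) -> (-17.022,5.717) [heading=193, draw]
PU: pen up
FD 8.4: (-17.022,5.717) -> (-25.207,3.828) [heading=193, move]
RT 90: heading 193 -> 103
RT 135: heading 103 -> 328
LT 135: heading 328 -> 103
FD 10.7: (-25.207,3.828) -> (-27.614,14.253) [heading=103, move]
PU: pen up
Final: pos=(-27.614,14.253), heading=103, 4 segment(s) drawn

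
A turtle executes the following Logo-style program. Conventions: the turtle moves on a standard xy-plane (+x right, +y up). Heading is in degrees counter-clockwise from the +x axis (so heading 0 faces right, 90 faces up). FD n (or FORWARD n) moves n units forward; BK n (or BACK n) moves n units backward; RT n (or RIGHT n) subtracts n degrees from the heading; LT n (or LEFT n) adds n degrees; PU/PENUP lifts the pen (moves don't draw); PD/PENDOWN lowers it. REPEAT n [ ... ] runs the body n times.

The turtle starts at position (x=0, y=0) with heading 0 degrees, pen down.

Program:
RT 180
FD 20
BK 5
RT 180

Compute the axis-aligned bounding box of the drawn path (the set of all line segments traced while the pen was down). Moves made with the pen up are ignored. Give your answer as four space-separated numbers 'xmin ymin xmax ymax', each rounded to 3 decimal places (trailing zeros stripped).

Answer: -20 0 0 0

Derivation:
Executing turtle program step by step:
Start: pos=(0,0), heading=0, pen down
RT 180: heading 0 -> 180
FD 20: (0,0) -> (-20,0) [heading=180, draw]
BK 5: (-20,0) -> (-15,0) [heading=180, draw]
RT 180: heading 180 -> 0
Final: pos=(-15,0), heading=0, 2 segment(s) drawn

Segment endpoints: x in {-20, -15, 0}, y in {0, 0, 0}
xmin=-20, ymin=0, xmax=0, ymax=0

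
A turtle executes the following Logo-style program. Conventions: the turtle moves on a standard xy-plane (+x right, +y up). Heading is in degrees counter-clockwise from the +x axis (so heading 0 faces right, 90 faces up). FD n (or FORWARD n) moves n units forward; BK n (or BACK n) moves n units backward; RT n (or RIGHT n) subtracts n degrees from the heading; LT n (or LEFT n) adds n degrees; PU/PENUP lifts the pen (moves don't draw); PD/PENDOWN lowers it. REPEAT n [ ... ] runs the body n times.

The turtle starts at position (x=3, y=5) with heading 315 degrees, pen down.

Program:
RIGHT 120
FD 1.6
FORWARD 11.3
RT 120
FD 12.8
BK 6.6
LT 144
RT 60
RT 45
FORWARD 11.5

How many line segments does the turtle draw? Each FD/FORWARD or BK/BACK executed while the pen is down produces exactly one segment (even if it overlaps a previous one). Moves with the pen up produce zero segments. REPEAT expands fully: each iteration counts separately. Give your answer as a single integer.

Executing turtle program step by step:
Start: pos=(3,5), heading=315, pen down
RT 120: heading 315 -> 195
FD 1.6: (3,5) -> (1.455,4.586) [heading=195, draw]
FD 11.3: (1.455,4.586) -> (-9.46,1.661) [heading=195, draw]
RT 120: heading 195 -> 75
FD 12.8: (-9.46,1.661) -> (-6.148,14.025) [heading=75, draw]
BK 6.6: (-6.148,14.025) -> (-7.856,7.65) [heading=75, draw]
LT 144: heading 75 -> 219
RT 60: heading 219 -> 159
RT 45: heading 159 -> 114
FD 11.5: (-7.856,7.65) -> (-12.533,18.156) [heading=114, draw]
Final: pos=(-12.533,18.156), heading=114, 5 segment(s) drawn
Segments drawn: 5

Answer: 5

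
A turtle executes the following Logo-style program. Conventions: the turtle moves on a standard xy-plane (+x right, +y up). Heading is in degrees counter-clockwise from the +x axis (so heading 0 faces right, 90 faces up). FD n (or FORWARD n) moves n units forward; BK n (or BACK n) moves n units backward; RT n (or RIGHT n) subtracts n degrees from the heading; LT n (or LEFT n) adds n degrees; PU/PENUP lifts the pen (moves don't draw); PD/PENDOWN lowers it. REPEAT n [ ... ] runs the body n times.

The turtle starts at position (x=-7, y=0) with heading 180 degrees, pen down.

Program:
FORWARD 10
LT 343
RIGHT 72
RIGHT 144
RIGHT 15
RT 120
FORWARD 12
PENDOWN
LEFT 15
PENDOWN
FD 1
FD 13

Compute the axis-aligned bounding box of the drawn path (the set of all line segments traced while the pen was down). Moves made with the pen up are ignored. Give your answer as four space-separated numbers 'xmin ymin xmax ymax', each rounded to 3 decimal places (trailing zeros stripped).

Executing turtle program step by step:
Start: pos=(-7,0), heading=180, pen down
FD 10: (-7,0) -> (-17,0) [heading=180, draw]
LT 343: heading 180 -> 163
RT 72: heading 163 -> 91
RT 144: heading 91 -> 307
RT 15: heading 307 -> 292
RT 120: heading 292 -> 172
FD 12: (-17,0) -> (-28.883,1.67) [heading=172, draw]
PD: pen down
LT 15: heading 172 -> 187
PD: pen down
FD 1: (-28.883,1.67) -> (-29.876,1.548) [heading=187, draw]
FD 13: (-29.876,1.548) -> (-42.779,-0.036) [heading=187, draw]
Final: pos=(-42.779,-0.036), heading=187, 4 segment(s) drawn

Segment endpoints: x in {-42.779, -29.876, -28.883, -17, -7}, y in {-0.036, 0, 0, 1.548, 1.67}
xmin=-42.779, ymin=-0.036, xmax=-7, ymax=1.67

Answer: -42.779 -0.036 -7 1.67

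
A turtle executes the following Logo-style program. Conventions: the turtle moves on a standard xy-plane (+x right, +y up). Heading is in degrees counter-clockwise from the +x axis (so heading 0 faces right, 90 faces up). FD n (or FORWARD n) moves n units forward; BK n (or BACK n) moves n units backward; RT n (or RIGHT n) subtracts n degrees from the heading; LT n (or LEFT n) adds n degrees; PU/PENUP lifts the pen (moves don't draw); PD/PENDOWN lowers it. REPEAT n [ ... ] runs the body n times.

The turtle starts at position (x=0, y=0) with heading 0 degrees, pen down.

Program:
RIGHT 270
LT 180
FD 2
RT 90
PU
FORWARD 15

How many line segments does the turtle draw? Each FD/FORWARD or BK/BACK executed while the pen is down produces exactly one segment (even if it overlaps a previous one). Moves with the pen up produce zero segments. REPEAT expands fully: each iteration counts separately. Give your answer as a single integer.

Answer: 1

Derivation:
Executing turtle program step by step:
Start: pos=(0,0), heading=0, pen down
RT 270: heading 0 -> 90
LT 180: heading 90 -> 270
FD 2: (0,0) -> (0,-2) [heading=270, draw]
RT 90: heading 270 -> 180
PU: pen up
FD 15: (0,-2) -> (-15,-2) [heading=180, move]
Final: pos=(-15,-2), heading=180, 1 segment(s) drawn
Segments drawn: 1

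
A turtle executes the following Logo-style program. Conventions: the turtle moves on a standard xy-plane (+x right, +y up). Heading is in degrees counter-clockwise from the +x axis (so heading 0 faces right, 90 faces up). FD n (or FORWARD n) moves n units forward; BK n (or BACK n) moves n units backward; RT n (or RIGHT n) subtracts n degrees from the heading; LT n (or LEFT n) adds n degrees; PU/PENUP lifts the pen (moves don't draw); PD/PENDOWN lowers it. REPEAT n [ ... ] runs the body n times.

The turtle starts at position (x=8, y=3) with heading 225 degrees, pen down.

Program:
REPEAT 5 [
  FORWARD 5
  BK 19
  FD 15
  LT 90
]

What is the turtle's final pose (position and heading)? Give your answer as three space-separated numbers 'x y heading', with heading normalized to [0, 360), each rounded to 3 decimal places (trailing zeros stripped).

Answer: 7.293 2.293 315

Derivation:
Executing turtle program step by step:
Start: pos=(8,3), heading=225, pen down
REPEAT 5 [
  -- iteration 1/5 --
  FD 5: (8,3) -> (4.464,-0.536) [heading=225, draw]
  BK 19: (4.464,-0.536) -> (17.899,12.899) [heading=225, draw]
  FD 15: (17.899,12.899) -> (7.293,2.293) [heading=225, draw]
  LT 90: heading 225 -> 315
  -- iteration 2/5 --
  FD 5: (7.293,2.293) -> (10.828,-1.243) [heading=315, draw]
  BK 19: (10.828,-1.243) -> (-2.607,12.192) [heading=315, draw]
  FD 15: (-2.607,12.192) -> (8,1.586) [heading=315, draw]
  LT 90: heading 315 -> 45
  -- iteration 3/5 --
  FD 5: (8,1.586) -> (11.536,5.121) [heading=45, draw]
  BK 19: (11.536,5.121) -> (-1.899,-8.314) [heading=45, draw]
  FD 15: (-1.899,-8.314) -> (8.707,2.293) [heading=45, draw]
  LT 90: heading 45 -> 135
  -- iteration 4/5 --
  FD 5: (8.707,2.293) -> (5.172,5.828) [heading=135, draw]
  BK 19: (5.172,5.828) -> (18.607,-7.607) [heading=135, draw]
  FD 15: (18.607,-7.607) -> (8,3) [heading=135, draw]
  LT 90: heading 135 -> 225
  -- iteration 5/5 --
  FD 5: (8,3) -> (4.464,-0.536) [heading=225, draw]
  BK 19: (4.464,-0.536) -> (17.899,12.899) [heading=225, draw]
  FD 15: (17.899,12.899) -> (7.293,2.293) [heading=225, draw]
  LT 90: heading 225 -> 315
]
Final: pos=(7.293,2.293), heading=315, 15 segment(s) drawn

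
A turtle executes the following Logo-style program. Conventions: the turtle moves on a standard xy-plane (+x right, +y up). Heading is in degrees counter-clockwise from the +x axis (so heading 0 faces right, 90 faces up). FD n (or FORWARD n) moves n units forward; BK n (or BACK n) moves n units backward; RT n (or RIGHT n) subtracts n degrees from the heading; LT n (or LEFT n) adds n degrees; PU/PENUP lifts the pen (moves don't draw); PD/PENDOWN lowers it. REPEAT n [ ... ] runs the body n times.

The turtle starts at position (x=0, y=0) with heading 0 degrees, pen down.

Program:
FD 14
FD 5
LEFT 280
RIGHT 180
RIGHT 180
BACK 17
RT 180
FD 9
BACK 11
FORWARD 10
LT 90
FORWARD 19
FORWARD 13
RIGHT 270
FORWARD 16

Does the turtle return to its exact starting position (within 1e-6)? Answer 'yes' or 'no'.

Executing turtle program step by step:
Start: pos=(0,0), heading=0, pen down
FD 14: (0,0) -> (14,0) [heading=0, draw]
FD 5: (14,0) -> (19,0) [heading=0, draw]
LT 280: heading 0 -> 280
RT 180: heading 280 -> 100
RT 180: heading 100 -> 280
BK 17: (19,0) -> (16.048,16.742) [heading=280, draw]
RT 180: heading 280 -> 100
FD 9: (16.048,16.742) -> (14.485,25.605) [heading=100, draw]
BK 11: (14.485,25.605) -> (16.395,14.772) [heading=100, draw]
FD 10: (16.395,14.772) -> (14.659,24.62) [heading=100, draw]
LT 90: heading 100 -> 190
FD 19: (14.659,24.62) -> (-4.053,21.321) [heading=190, draw]
FD 13: (-4.053,21.321) -> (-16.855,19.063) [heading=190, draw]
RT 270: heading 190 -> 280
FD 16: (-16.855,19.063) -> (-14.077,3.307) [heading=280, draw]
Final: pos=(-14.077,3.307), heading=280, 9 segment(s) drawn

Start position: (0, 0)
Final position: (-14.077, 3.307)
Distance = 14.46; >= 1e-6 -> NOT closed

Answer: no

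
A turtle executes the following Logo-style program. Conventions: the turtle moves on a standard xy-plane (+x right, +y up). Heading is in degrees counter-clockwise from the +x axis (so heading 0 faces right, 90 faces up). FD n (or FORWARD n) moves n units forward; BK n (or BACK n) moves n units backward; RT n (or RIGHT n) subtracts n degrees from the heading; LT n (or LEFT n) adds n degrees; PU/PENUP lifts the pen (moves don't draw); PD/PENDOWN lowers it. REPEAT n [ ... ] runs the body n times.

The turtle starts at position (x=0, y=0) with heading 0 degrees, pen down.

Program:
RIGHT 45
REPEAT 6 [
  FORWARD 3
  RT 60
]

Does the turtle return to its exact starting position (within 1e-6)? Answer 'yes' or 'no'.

Answer: yes

Derivation:
Executing turtle program step by step:
Start: pos=(0,0), heading=0, pen down
RT 45: heading 0 -> 315
REPEAT 6 [
  -- iteration 1/6 --
  FD 3: (0,0) -> (2.121,-2.121) [heading=315, draw]
  RT 60: heading 315 -> 255
  -- iteration 2/6 --
  FD 3: (2.121,-2.121) -> (1.345,-5.019) [heading=255, draw]
  RT 60: heading 255 -> 195
  -- iteration 3/6 --
  FD 3: (1.345,-5.019) -> (-1.553,-5.796) [heading=195, draw]
  RT 60: heading 195 -> 135
  -- iteration 4/6 --
  FD 3: (-1.553,-5.796) -> (-3.674,-3.674) [heading=135, draw]
  RT 60: heading 135 -> 75
  -- iteration 5/6 --
  FD 3: (-3.674,-3.674) -> (-2.898,-0.776) [heading=75, draw]
  RT 60: heading 75 -> 15
  -- iteration 6/6 --
  FD 3: (-2.898,-0.776) -> (0,0) [heading=15, draw]
  RT 60: heading 15 -> 315
]
Final: pos=(0,0), heading=315, 6 segment(s) drawn

Start position: (0, 0)
Final position: (0, 0)
Distance = 0; < 1e-6 -> CLOSED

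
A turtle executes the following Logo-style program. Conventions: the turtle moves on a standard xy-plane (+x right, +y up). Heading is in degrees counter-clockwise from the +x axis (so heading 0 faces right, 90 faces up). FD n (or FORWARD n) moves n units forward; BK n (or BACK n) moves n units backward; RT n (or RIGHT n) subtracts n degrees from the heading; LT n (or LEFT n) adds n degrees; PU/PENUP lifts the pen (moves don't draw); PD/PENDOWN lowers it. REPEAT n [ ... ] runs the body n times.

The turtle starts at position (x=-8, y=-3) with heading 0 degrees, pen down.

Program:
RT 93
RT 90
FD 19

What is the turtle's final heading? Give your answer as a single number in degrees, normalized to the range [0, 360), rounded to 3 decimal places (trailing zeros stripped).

Answer: 177

Derivation:
Executing turtle program step by step:
Start: pos=(-8,-3), heading=0, pen down
RT 93: heading 0 -> 267
RT 90: heading 267 -> 177
FD 19: (-8,-3) -> (-26.974,-2.006) [heading=177, draw]
Final: pos=(-26.974,-2.006), heading=177, 1 segment(s) drawn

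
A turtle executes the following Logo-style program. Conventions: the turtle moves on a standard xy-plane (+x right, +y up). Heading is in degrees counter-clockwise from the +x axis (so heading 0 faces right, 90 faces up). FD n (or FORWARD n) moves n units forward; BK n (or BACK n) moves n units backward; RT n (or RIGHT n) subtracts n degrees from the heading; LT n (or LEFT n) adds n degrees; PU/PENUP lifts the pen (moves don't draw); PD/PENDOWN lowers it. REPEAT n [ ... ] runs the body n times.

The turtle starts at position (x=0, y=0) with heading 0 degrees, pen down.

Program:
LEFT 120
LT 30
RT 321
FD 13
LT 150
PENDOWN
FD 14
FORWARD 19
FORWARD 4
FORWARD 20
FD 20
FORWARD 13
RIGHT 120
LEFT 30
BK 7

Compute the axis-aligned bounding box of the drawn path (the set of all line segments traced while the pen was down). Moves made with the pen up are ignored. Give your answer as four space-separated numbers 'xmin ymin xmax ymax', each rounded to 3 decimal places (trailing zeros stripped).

Answer: -12.84 -34.287 73.691 0

Derivation:
Executing turtle program step by step:
Start: pos=(0,0), heading=0, pen down
LT 120: heading 0 -> 120
LT 30: heading 120 -> 150
RT 321: heading 150 -> 189
FD 13: (0,0) -> (-12.84,-2.034) [heading=189, draw]
LT 150: heading 189 -> 339
PD: pen down
FD 14: (-12.84,-2.034) -> (0.23,-7.051) [heading=339, draw]
FD 19: (0.23,-7.051) -> (17.968,-13.86) [heading=339, draw]
FD 4: (17.968,-13.86) -> (21.703,-15.293) [heading=339, draw]
FD 20: (21.703,-15.293) -> (40.374,-22.461) [heading=339, draw]
FD 20: (40.374,-22.461) -> (59.046,-29.628) [heading=339, draw]
FD 13: (59.046,-29.628) -> (71.182,-34.287) [heading=339, draw]
RT 120: heading 339 -> 219
LT 30: heading 219 -> 249
BK 7: (71.182,-34.287) -> (73.691,-27.752) [heading=249, draw]
Final: pos=(73.691,-27.752), heading=249, 8 segment(s) drawn

Segment endpoints: x in {-12.84, 0, 0.23, 17.968, 21.703, 40.374, 59.046, 71.182, 73.691}, y in {-34.287, -29.628, -27.752, -22.461, -15.293, -13.86, -7.051, -2.034, 0}
xmin=-12.84, ymin=-34.287, xmax=73.691, ymax=0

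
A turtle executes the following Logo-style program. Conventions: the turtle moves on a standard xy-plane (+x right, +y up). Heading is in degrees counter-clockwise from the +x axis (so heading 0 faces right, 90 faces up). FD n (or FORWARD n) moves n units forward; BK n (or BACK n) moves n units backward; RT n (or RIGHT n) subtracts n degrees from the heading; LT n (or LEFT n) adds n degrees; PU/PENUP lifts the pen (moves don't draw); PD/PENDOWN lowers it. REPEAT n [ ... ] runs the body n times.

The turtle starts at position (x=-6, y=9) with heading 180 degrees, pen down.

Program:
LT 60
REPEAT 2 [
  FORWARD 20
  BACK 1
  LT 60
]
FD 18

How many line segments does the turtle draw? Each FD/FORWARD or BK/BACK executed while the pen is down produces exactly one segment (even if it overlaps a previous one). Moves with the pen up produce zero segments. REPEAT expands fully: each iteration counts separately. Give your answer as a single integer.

Answer: 5

Derivation:
Executing turtle program step by step:
Start: pos=(-6,9), heading=180, pen down
LT 60: heading 180 -> 240
REPEAT 2 [
  -- iteration 1/2 --
  FD 20: (-6,9) -> (-16,-8.321) [heading=240, draw]
  BK 1: (-16,-8.321) -> (-15.5,-7.454) [heading=240, draw]
  LT 60: heading 240 -> 300
  -- iteration 2/2 --
  FD 20: (-15.5,-7.454) -> (-5.5,-24.775) [heading=300, draw]
  BK 1: (-5.5,-24.775) -> (-6,-23.909) [heading=300, draw]
  LT 60: heading 300 -> 0
]
FD 18: (-6,-23.909) -> (12,-23.909) [heading=0, draw]
Final: pos=(12,-23.909), heading=0, 5 segment(s) drawn
Segments drawn: 5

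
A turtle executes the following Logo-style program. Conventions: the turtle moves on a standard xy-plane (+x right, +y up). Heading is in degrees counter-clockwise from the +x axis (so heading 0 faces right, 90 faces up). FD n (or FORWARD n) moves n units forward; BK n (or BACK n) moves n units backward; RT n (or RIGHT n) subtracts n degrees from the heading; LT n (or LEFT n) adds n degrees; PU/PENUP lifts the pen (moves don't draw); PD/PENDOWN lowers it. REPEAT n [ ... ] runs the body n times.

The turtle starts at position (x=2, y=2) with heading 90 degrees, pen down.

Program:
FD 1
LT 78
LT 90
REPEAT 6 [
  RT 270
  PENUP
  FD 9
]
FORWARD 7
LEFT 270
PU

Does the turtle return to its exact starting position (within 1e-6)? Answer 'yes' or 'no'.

Executing turtle program step by step:
Start: pos=(2,2), heading=90, pen down
FD 1: (2,2) -> (2,3) [heading=90, draw]
LT 78: heading 90 -> 168
LT 90: heading 168 -> 258
REPEAT 6 [
  -- iteration 1/6 --
  RT 270: heading 258 -> 348
  PU: pen up
  FD 9: (2,3) -> (10.803,1.129) [heading=348, move]
  -- iteration 2/6 --
  RT 270: heading 348 -> 78
  PU: pen up
  FD 9: (10.803,1.129) -> (12.675,9.932) [heading=78, move]
  -- iteration 3/6 --
  RT 270: heading 78 -> 168
  PU: pen up
  FD 9: (12.675,9.932) -> (3.871,11.803) [heading=168, move]
  -- iteration 4/6 --
  RT 270: heading 168 -> 258
  PU: pen up
  FD 9: (3.871,11.803) -> (2,3) [heading=258, move]
  -- iteration 5/6 --
  RT 270: heading 258 -> 348
  PU: pen up
  FD 9: (2,3) -> (10.803,1.129) [heading=348, move]
  -- iteration 6/6 --
  RT 270: heading 348 -> 78
  PU: pen up
  FD 9: (10.803,1.129) -> (12.675,9.932) [heading=78, move]
]
FD 7: (12.675,9.932) -> (14.13,16.779) [heading=78, move]
LT 270: heading 78 -> 348
PU: pen up
Final: pos=(14.13,16.779), heading=348, 1 segment(s) drawn

Start position: (2, 2)
Final position: (14.13, 16.779)
Distance = 19.12; >= 1e-6 -> NOT closed

Answer: no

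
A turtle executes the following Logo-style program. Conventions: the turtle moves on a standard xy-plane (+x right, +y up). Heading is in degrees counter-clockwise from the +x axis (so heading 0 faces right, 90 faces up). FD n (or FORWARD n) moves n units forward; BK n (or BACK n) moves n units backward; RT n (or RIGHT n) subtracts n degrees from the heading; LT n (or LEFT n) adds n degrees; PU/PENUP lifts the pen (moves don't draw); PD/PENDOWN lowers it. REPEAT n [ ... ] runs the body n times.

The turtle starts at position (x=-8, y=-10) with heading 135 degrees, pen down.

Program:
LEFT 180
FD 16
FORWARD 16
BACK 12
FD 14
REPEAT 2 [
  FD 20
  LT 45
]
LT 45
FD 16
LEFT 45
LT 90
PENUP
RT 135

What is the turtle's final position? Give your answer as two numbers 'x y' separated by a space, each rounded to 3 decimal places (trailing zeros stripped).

Executing turtle program step by step:
Start: pos=(-8,-10), heading=135, pen down
LT 180: heading 135 -> 315
FD 16: (-8,-10) -> (3.314,-21.314) [heading=315, draw]
FD 16: (3.314,-21.314) -> (14.627,-32.627) [heading=315, draw]
BK 12: (14.627,-32.627) -> (6.142,-24.142) [heading=315, draw]
FD 14: (6.142,-24.142) -> (16.042,-34.042) [heading=315, draw]
REPEAT 2 [
  -- iteration 1/2 --
  FD 20: (16.042,-34.042) -> (30.184,-48.184) [heading=315, draw]
  LT 45: heading 315 -> 0
  -- iteration 2/2 --
  FD 20: (30.184,-48.184) -> (50.184,-48.184) [heading=0, draw]
  LT 45: heading 0 -> 45
]
LT 45: heading 45 -> 90
FD 16: (50.184,-48.184) -> (50.184,-32.184) [heading=90, draw]
LT 45: heading 90 -> 135
LT 90: heading 135 -> 225
PU: pen up
RT 135: heading 225 -> 90
Final: pos=(50.184,-32.184), heading=90, 7 segment(s) drawn

Answer: 50.184 -32.184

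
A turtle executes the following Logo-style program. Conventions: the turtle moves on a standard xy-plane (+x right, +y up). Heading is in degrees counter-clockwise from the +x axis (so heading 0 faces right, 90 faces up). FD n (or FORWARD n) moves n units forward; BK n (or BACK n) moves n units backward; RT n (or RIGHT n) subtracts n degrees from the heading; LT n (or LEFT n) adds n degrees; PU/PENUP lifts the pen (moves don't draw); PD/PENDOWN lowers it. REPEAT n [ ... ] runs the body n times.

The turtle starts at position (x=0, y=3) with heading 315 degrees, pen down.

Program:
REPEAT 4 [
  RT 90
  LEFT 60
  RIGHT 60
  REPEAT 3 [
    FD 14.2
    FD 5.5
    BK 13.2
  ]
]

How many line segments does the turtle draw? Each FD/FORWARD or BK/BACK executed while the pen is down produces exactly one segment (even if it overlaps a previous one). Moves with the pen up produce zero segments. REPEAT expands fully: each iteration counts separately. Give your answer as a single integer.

Executing turtle program step by step:
Start: pos=(0,3), heading=315, pen down
REPEAT 4 [
  -- iteration 1/4 --
  RT 90: heading 315 -> 225
  LT 60: heading 225 -> 285
  RT 60: heading 285 -> 225
  REPEAT 3 [
    -- iteration 1/3 --
    FD 14.2: (0,3) -> (-10.041,-7.041) [heading=225, draw]
    FD 5.5: (-10.041,-7.041) -> (-13.93,-10.93) [heading=225, draw]
    BK 13.2: (-13.93,-10.93) -> (-4.596,-1.596) [heading=225, draw]
    -- iteration 2/3 --
    FD 14.2: (-4.596,-1.596) -> (-14.637,-11.637) [heading=225, draw]
    FD 5.5: (-14.637,-11.637) -> (-18.526,-15.526) [heading=225, draw]
    BK 13.2: (-18.526,-15.526) -> (-9.192,-6.192) [heading=225, draw]
    -- iteration 3/3 --
    FD 14.2: (-9.192,-6.192) -> (-19.233,-16.233) [heading=225, draw]
    FD 5.5: (-19.233,-16.233) -> (-23.122,-20.122) [heading=225, draw]
    BK 13.2: (-23.122,-20.122) -> (-13.789,-10.789) [heading=225, draw]
  ]
  -- iteration 2/4 --
  RT 90: heading 225 -> 135
  LT 60: heading 135 -> 195
  RT 60: heading 195 -> 135
  REPEAT 3 [
    -- iteration 1/3 --
    FD 14.2: (-13.789,-10.789) -> (-23.829,-0.748) [heading=135, draw]
    FD 5.5: (-23.829,-0.748) -> (-27.719,3.141) [heading=135, draw]
    BK 13.2: (-27.719,3.141) -> (-18.385,-6.192) [heading=135, draw]
    -- iteration 2/3 --
    FD 14.2: (-18.385,-6.192) -> (-28.426,3.849) [heading=135, draw]
    FD 5.5: (-28.426,3.849) -> (-32.315,7.738) [heading=135, draw]
    BK 13.2: (-32.315,7.738) -> (-22.981,-1.596) [heading=135, draw]
    -- iteration 3/3 --
    FD 14.2: (-22.981,-1.596) -> (-33.022,8.445) [heading=135, draw]
    FD 5.5: (-33.022,8.445) -> (-36.911,12.334) [heading=135, draw]
    BK 13.2: (-36.911,12.334) -> (-27.577,3) [heading=135, draw]
  ]
  -- iteration 3/4 --
  RT 90: heading 135 -> 45
  LT 60: heading 45 -> 105
  RT 60: heading 105 -> 45
  REPEAT 3 [
    -- iteration 1/3 --
    FD 14.2: (-27.577,3) -> (-17.536,13.041) [heading=45, draw]
    FD 5.5: (-17.536,13.041) -> (-13.647,16.93) [heading=45, draw]
    BK 13.2: (-13.647,16.93) -> (-22.981,7.596) [heading=45, draw]
    -- iteration 2/3 --
    FD 14.2: (-22.981,7.596) -> (-12.94,17.637) [heading=45, draw]
    FD 5.5: (-12.94,17.637) -> (-9.051,21.526) [heading=45, draw]
    BK 13.2: (-9.051,21.526) -> (-18.385,12.192) [heading=45, draw]
    -- iteration 3/3 --
    FD 14.2: (-18.385,12.192) -> (-8.344,22.233) [heading=45, draw]
    FD 5.5: (-8.344,22.233) -> (-4.455,26.122) [heading=45, draw]
    BK 13.2: (-4.455,26.122) -> (-13.789,16.789) [heading=45, draw]
  ]
  -- iteration 4/4 --
  RT 90: heading 45 -> 315
  LT 60: heading 315 -> 15
  RT 60: heading 15 -> 315
  REPEAT 3 [
    -- iteration 1/3 --
    FD 14.2: (-13.789,16.789) -> (-3.748,6.748) [heading=315, draw]
    FD 5.5: (-3.748,6.748) -> (0.141,2.859) [heading=315, draw]
    BK 13.2: (0.141,2.859) -> (-9.192,12.192) [heading=315, draw]
    -- iteration 2/3 --
    FD 14.2: (-9.192,12.192) -> (0.849,2.151) [heading=315, draw]
    FD 5.5: (0.849,2.151) -> (4.738,-1.738) [heading=315, draw]
    BK 13.2: (4.738,-1.738) -> (-4.596,7.596) [heading=315, draw]
    -- iteration 3/3 --
    FD 14.2: (-4.596,7.596) -> (5.445,-2.445) [heading=315, draw]
    FD 5.5: (5.445,-2.445) -> (9.334,-6.334) [heading=315, draw]
    BK 13.2: (9.334,-6.334) -> (0,3) [heading=315, draw]
  ]
]
Final: pos=(0,3), heading=315, 36 segment(s) drawn
Segments drawn: 36

Answer: 36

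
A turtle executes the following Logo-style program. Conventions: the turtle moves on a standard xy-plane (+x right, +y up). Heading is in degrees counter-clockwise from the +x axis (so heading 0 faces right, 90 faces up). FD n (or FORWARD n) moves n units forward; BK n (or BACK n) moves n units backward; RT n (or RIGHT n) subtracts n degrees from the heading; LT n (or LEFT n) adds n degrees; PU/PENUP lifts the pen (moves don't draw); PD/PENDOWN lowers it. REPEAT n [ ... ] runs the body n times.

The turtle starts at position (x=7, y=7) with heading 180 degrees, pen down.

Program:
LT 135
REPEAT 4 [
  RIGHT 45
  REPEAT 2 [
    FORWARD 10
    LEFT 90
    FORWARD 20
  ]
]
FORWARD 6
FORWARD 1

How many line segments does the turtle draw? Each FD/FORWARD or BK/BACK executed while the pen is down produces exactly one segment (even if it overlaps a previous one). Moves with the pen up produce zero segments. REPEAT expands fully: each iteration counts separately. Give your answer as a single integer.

Answer: 18

Derivation:
Executing turtle program step by step:
Start: pos=(7,7), heading=180, pen down
LT 135: heading 180 -> 315
REPEAT 4 [
  -- iteration 1/4 --
  RT 45: heading 315 -> 270
  REPEAT 2 [
    -- iteration 1/2 --
    FD 10: (7,7) -> (7,-3) [heading=270, draw]
    LT 90: heading 270 -> 0
    FD 20: (7,-3) -> (27,-3) [heading=0, draw]
    -- iteration 2/2 --
    FD 10: (27,-3) -> (37,-3) [heading=0, draw]
    LT 90: heading 0 -> 90
    FD 20: (37,-3) -> (37,17) [heading=90, draw]
  ]
  -- iteration 2/4 --
  RT 45: heading 90 -> 45
  REPEAT 2 [
    -- iteration 1/2 --
    FD 10: (37,17) -> (44.071,24.071) [heading=45, draw]
    LT 90: heading 45 -> 135
    FD 20: (44.071,24.071) -> (29.929,38.213) [heading=135, draw]
    -- iteration 2/2 --
    FD 10: (29.929,38.213) -> (22.858,45.284) [heading=135, draw]
    LT 90: heading 135 -> 225
    FD 20: (22.858,45.284) -> (8.716,31.142) [heading=225, draw]
  ]
  -- iteration 3/4 --
  RT 45: heading 225 -> 180
  REPEAT 2 [
    -- iteration 1/2 --
    FD 10: (8.716,31.142) -> (-1.284,31.142) [heading=180, draw]
    LT 90: heading 180 -> 270
    FD 20: (-1.284,31.142) -> (-1.284,11.142) [heading=270, draw]
    -- iteration 2/2 --
    FD 10: (-1.284,11.142) -> (-1.284,1.142) [heading=270, draw]
    LT 90: heading 270 -> 0
    FD 20: (-1.284,1.142) -> (18.716,1.142) [heading=0, draw]
  ]
  -- iteration 4/4 --
  RT 45: heading 0 -> 315
  REPEAT 2 [
    -- iteration 1/2 --
    FD 10: (18.716,1.142) -> (25.787,-5.929) [heading=315, draw]
    LT 90: heading 315 -> 45
    FD 20: (25.787,-5.929) -> (39.929,8.213) [heading=45, draw]
    -- iteration 2/2 --
    FD 10: (39.929,8.213) -> (47,15.284) [heading=45, draw]
    LT 90: heading 45 -> 135
    FD 20: (47,15.284) -> (32.858,29.426) [heading=135, draw]
  ]
]
FD 6: (32.858,29.426) -> (28.615,33.669) [heading=135, draw]
FD 1: (28.615,33.669) -> (27.908,34.376) [heading=135, draw]
Final: pos=(27.908,34.376), heading=135, 18 segment(s) drawn
Segments drawn: 18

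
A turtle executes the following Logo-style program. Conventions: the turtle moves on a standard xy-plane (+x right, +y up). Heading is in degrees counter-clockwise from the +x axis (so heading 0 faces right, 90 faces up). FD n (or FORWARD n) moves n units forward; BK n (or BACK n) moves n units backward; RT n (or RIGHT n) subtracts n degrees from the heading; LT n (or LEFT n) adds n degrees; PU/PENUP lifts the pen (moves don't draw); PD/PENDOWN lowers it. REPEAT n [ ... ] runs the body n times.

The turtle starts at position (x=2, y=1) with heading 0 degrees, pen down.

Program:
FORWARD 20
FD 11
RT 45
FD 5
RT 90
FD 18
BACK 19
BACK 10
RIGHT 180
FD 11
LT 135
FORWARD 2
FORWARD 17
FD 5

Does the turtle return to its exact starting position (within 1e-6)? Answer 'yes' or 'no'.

Executing turtle program step by step:
Start: pos=(2,1), heading=0, pen down
FD 20: (2,1) -> (22,1) [heading=0, draw]
FD 11: (22,1) -> (33,1) [heading=0, draw]
RT 45: heading 0 -> 315
FD 5: (33,1) -> (36.536,-2.536) [heading=315, draw]
RT 90: heading 315 -> 225
FD 18: (36.536,-2.536) -> (23.808,-15.263) [heading=225, draw]
BK 19: (23.808,-15.263) -> (37.243,-1.828) [heading=225, draw]
BK 10: (37.243,-1.828) -> (44.314,5.243) [heading=225, draw]
RT 180: heading 225 -> 45
FD 11: (44.314,5.243) -> (52.092,13.021) [heading=45, draw]
LT 135: heading 45 -> 180
FD 2: (52.092,13.021) -> (50.092,13.021) [heading=180, draw]
FD 17: (50.092,13.021) -> (33.092,13.021) [heading=180, draw]
FD 5: (33.092,13.021) -> (28.092,13.021) [heading=180, draw]
Final: pos=(28.092,13.021), heading=180, 10 segment(s) drawn

Start position: (2, 1)
Final position: (28.092, 13.021)
Distance = 28.728; >= 1e-6 -> NOT closed

Answer: no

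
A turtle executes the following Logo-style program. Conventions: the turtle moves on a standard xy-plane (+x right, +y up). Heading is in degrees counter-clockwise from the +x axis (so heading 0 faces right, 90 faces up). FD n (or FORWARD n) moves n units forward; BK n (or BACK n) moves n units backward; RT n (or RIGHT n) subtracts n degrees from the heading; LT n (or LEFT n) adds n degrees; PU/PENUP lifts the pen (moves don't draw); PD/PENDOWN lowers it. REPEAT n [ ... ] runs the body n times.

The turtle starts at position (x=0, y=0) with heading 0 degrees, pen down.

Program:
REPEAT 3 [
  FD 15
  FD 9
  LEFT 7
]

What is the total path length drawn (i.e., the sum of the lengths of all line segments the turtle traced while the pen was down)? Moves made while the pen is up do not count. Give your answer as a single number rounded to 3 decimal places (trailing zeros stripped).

Answer: 72

Derivation:
Executing turtle program step by step:
Start: pos=(0,0), heading=0, pen down
REPEAT 3 [
  -- iteration 1/3 --
  FD 15: (0,0) -> (15,0) [heading=0, draw]
  FD 9: (15,0) -> (24,0) [heading=0, draw]
  LT 7: heading 0 -> 7
  -- iteration 2/3 --
  FD 15: (24,0) -> (38.888,1.828) [heading=7, draw]
  FD 9: (38.888,1.828) -> (47.821,2.925) [heading=7, draw]
  LT 7: heading 7 -> 14
  -- iteration 3/3 --
  FD 15: (47.821,2.925) -> (62.376,6.554) [heading=14, draw]
  FD 9: (62.376,6.554) -> (71.108,8.731) [heading=14, draw]
  LT 7: heading 14 -> 21
]
Final: pos=(71.108,8.731), heading=21, 6 segment(s) drawn

Segment lengths:
  seg 1: (0,0) -> (15,0), length = 15
  seg 2: (15,0) -> (24,0), length = 9
  seg 3: (24,0) -> (38.888,1.828), length = 15
  seg 4: (38.888,1.828) -> (47.821,2.925), length = 9
  seg 5: (47.821,2.925) -> (62.376,6.554), length = 15
  seg 6: (62.376,6.554) -> (71.108,8.731), length = 9
Total = 72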